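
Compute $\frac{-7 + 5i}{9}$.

Divisor is real, so divide each part by 9:
= -7/9 + (5/9)i


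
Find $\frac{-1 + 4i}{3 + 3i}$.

Multiply numerator and denominator by conjugate (3 - 3i):
= (-1 + 4i)(3 - 3i) / (3^2 + 3^2)
= (9 + 15i) / 18
Divide through by 3: (3 + 5i) / 6
= 1/2 + (5/6)i


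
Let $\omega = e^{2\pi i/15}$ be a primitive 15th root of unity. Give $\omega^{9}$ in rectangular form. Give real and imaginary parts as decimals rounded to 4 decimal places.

ω^9 = e^(2πi·9/15) = e^(i·6π/5)
= cos(6π/5) + i sin(6π/5)
= -0.8090 - 0.5878i


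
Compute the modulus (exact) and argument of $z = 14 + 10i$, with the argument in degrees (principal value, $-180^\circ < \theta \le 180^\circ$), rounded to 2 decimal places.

|z| = sqrt(14^2 + 10^2) = sqrt(296)
arg(z) = arctan(b/a) = arctan(10/14) (quadrant-adjusted) = 35.54°


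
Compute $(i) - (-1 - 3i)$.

(0 - (-1)) + (1 - (-3))i = 1 + 4i


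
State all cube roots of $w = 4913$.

|w| = 4913, arg(w) = 0°
Root modulus = 4913^(1/3) = 17
Root arguments: θ_k = (0° + 360°k)/3 for k = 0, 1, ..., 2
Roots: 17, -17/2 + (17*sqrt(3)/2)i, -17/2 - (17*sqrt(3)/2)i


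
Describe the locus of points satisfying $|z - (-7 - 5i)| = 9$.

|z - z0| = r describes a circle centered at z0 with radius r
Here z0 = -7 - 5i and r = 9
Locus: Circle centered at (-7, -5) with radius 9


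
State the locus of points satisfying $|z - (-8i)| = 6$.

|z - z0| = r describes a circle centered at z0 with radius r
Here z0 = -8i and r = 6
Locus: Circle centered at (0, -8) with radius 6


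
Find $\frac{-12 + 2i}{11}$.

Divisor is real, so divide each part by 11:
= -12/11 + (2/11)i


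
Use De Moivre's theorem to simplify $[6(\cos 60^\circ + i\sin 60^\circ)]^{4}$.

By De Moivre: z^n = r^n(cos(nθ) + i sin(nθ))
= 6^4(cos(4*60°) + i sin(4*60°))
= 1296(cos 240° + i sin 240°)
= -648 - 648*sqrt(3)i


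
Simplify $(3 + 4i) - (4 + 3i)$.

(3 - 4) + (4 - 3)i = -1 + i


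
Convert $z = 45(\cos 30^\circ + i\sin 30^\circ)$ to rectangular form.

a = r cos θ = 45 * sqrt(3)/2 = 45*sqrt(3)/2
b = r sin θ = 45 * 1/2 = 45/2
z = 45*sqrt(3)/2 + (45/2)i


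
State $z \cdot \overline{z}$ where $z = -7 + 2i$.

z * conjugate(z) = |z|^2 = a^2 + b^2
= (-7)^2 + 2^2 = 53


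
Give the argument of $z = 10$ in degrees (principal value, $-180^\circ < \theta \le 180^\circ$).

b = 0 and a > 0, so z lies on the positive real axis: θ = 0°


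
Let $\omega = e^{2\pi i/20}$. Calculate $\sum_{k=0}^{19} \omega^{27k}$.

Let ζ = ω^27 = e^(2πi·27/20). Since 20 ∤ 27, ζ ≠ 1.
Sum = Σ_{k=0}^{19} ζ^k = (ζ^20 - 1)/(ζ - 1) = (ω^{27·20} - 1)/(ζ - 1) = (1 - 1)/(ζ - 1) = 0


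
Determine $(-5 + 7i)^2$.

(a + bi)^2 = a^2 - b^2 + 2abi
= (-5)^2 - 7^2 + 2*(-5)*7i
= -24 - 70i


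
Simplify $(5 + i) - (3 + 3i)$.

(5 - 3) + (1 - 3)i = 2 - 2i


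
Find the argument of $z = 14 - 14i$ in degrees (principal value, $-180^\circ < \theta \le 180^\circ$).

θ = arctan(b/a) = arctan(-14/14) (quadrant-adjusted) = -45°


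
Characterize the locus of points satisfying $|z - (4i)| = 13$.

|z - z0| = r describes a circle centered at z0 with radius r
Here z0 = 4i and r = 13
Locus: Circle centered at (0, 4) with radius 13


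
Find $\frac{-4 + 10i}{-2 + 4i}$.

Multiply numerator and denominator by conjugate (-2 - 4i):
= (-4 + 10i)(-2 - 4i) / ((-2)^2 + 4^2)
= (48 - 4i) / 20
Divide through by 4: (12 - i) / 5
= 12/5 - (1/5)i


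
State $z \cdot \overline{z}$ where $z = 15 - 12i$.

z * conjugate(z) = |z|^2 = a^2 + b^2
= 15^2 + (-12)^2 = 369


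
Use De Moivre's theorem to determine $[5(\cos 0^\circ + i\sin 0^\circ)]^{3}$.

By De Moivre: z^n = r^n(cos(nθ) + i sin(nθ))
= 5^3(cos(3*0°) + i sin(3*0°))
= 125(cos 0° + i sin 0°)
= 125


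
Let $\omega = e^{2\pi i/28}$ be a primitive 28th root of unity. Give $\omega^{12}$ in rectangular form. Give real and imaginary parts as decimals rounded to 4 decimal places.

ω^12 = e^(2πi·12/28) = e^(i·6π/7)
= cos(6π/7) + i sin(6π/7)
= -0.9010 + 0.4339i


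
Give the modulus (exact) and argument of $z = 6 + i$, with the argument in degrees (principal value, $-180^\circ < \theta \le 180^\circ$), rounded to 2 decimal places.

|z| = sqrt(6^2 + 1^2) = sqrt(37)
arg(z) = arctan(b/a) = arctan(1/6) (quadrant-adjusted) = 9.46°


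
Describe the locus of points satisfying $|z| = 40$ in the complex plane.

|z| = 40 means sqrt(x^2 + y^2) = 40
This is a circle of radius 40 centered at the origin


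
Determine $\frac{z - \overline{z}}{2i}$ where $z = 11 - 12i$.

z - conjugate(z) = 2bi
(z - conjugate(z))/(2i) = 2bi/(2i) = b = -12


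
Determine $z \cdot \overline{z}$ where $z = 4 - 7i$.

z * conjugate(z) = |z|^2 = a^2 + b^2
= 4^2 + (-7)^2 = 65


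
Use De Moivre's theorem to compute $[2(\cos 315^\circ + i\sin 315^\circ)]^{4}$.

By De Moivre: z^n = r^n(cos(nθ) + i sin(nθ))
= 2^4(cos(4*315°) + i sin(4*315°))
= 16(cos 180° + i sin 180°)
= -16


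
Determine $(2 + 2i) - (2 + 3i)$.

(2 - 2) + (2 - 3)i = -i


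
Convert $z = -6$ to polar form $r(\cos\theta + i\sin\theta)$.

r = |z| = sqrt(a^2 + b^2) = sqrt((-6)^2 + (0)^2) = sqrt(36 + 0) = sqrt(36) = 6
b = 0 and a < 0, so z lies on the negative real axis: θ = 180°
z = 6(cos 180° + i sin 180°)


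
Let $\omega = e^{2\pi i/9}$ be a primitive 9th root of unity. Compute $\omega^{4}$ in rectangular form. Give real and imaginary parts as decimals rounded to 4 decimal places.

ω^4 = e^(2πi·4/9) = e^(i·8π/9)
= cos(8π/9) + i sin(8π/9)
= -0.9397 + 0.3420i


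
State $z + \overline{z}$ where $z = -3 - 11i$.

z + conjugate(z) = (a + bi) + (a - bi) = 2a
= 2 * (-3) = -6


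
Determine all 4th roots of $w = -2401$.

|w| = 2401, arg(w) = 180°
Root modulus = 2401^(1/4) = 7
Root arguments: θ_k = (180° + 360°k)/4 for k = 0, 1, ..., 3
Roots: 7*sqrt(2)/2 + (7*sqrt(2)/2)i, -7*sqrt(2)/2 + (7*sqrt(2)/2)i, -7*sqrt(2)/2 - (7*sqrt(2)/2)i, 7*sqrt(2)/2 - (7*sqrt(2)/2)i


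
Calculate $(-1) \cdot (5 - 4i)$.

(a1*a2 - b1*b2) + (a1*b2 + b1*a2)i
= (-5 - 0) + (4 + 0)i
= -5 + 4i


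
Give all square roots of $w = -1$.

|w| = 1, arg(w) = 180°
Root modulus = 1^(1/2) = 1
Root arguments: θ_k = (180° + 360°k)/2 for k = 0, 1, ..., 1
Roots: i, -i


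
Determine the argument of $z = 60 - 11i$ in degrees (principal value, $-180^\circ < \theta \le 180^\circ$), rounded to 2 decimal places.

θ = arctan(b/a) = arctan(-11/60) (quadrant-adjusted) = -10.39°


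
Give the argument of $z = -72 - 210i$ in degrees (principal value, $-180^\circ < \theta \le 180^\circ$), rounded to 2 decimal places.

θ = arctan(b/a) = arctan(-210/-72) (quadrant-adjusted) = -108.92°


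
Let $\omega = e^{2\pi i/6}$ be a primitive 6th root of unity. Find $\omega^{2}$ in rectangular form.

ω^2 = e^(2πi·2/6) = e^(i·2π/3)
= cos(2π/3) + i sin(2π/3)
= -1/2 + (sqrt(3)/2)i


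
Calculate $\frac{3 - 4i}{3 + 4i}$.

Multiply numerator and denominator by conjugate (3 - 4i):
= (3 - 4i)(3 - 4i) / (3^2 + 4^2)
= (-7 - 24i) / 25
= -7/25 - (24/25)i


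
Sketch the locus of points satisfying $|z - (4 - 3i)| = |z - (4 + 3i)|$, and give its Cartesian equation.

|z - z1| = |z - z2| means z is equidistant from z1 and z2,
i.e. the perpendicular bisector of the segment from (4, -3) to (4, 3) (midpoint (4, 0)).
With z = x + yi, square both sides:
(x - 4)^2 + (y - (-3))^2 = (x - 4)^2 + (y - 3)^2
The x^2 and y^2 terms cancel: 0x + 12y = 25 - 25 = 0
Simplify: y = 0
Locus: Perpendicular bisector of the segment from (4, -3) to (4, 3): the line y = 0


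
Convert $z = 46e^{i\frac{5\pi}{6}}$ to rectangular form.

a = r cos θ = 46 * -sqrt(3)/2 = -23*sqrt(3)
b = r sin θ = 46 * 1/2 = 23
z = -23*sqrt(3) + 23i


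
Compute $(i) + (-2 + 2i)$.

(0 + (-2)) + (1 + 2)i = -2 + 3i


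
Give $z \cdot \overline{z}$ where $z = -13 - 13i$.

z * conjugate(z) = |z|^2 = a^2 + b^2
= (-13)^2 + (-13)^2 = 338


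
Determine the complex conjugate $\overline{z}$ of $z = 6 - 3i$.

If z = a + bi, then conjugate(z) = a - bi
conjugate(6 - 3i) = 6 + 3i


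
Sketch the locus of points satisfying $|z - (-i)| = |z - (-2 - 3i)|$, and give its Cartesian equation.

|z - z1| = |z - z2| means z is equidistant from z1 and z2,
i.e. the perpendicular bisector of the segment from (0, -1) to (-2, -3) (midpoint (-1, -2)).
With z = x + yi, square both sides:
(x - 0)^2 + (y - (-1))^2 = (x - (-2))^2 + (y - (-3))^2
The x^2 and y^2 terms cancel: -4x + (-4)y = 13 - 1 = 12
Simplify: x + y = -3
Locus: Perpendicular bisector of the segment from (0, -1) to (-2, -3): the line x + y = -3


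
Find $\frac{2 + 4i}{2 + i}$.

Multiply numerator and denominator by conjugate (2 - i):
= (2 + 4i)(2 - i) / (2^2 + 1^2)
= (8 + 6i) / 5
= 8/5 + (6/5)i


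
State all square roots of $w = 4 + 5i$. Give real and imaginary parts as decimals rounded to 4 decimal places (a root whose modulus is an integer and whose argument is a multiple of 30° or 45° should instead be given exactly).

|w| = sqrt(41) ≈ 6.403124, arg(w) ≈ 51.340192°
Root modulus = sqrt(41)^(1/2) ≈ 2.530440
Root arguments: θ_k = (arg(w) + 360°k)/2 for k = 0, 1, ..., 1
Compute each root as (root modulus)(cos θ_k + i sin θ_k) using full-precision intermediates, then round to 4 decimal places.
Roots: 2.2807 + 1.0962i, -2.2807 - 1.0962i


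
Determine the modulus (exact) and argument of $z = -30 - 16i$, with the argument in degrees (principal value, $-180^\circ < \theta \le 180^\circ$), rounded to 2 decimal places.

|z| = sqrt((-30)^2 + (-16)^2) = 34
arg(z) = arctan(b/a) = arctan(-16/-30) (quadrant-adjusted) = -151.93°


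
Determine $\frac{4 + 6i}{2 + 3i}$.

Multiply numerator and denominator by conjugate (2 - 3i):
= (4 + 6i)(2 - 3i) / (2^2 + 3^2)
= (26) / 13
= 2


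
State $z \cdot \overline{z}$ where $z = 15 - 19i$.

z * conjugate(z) = |z|^2 = a^2 + b^2
= 15^2 + (-19)^2 = 586


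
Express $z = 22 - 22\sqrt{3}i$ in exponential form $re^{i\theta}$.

r = |z| = sqrt((22)^2 + (-22*sqrt(3))^2) = sqrt(484 + 1452) = sqrt(1936) = 44
θ = arctan(b/a) = arctan(-38.1051/22) (quadrant-adjusted) = -60° = -π/3
z = 44e^(-i*π/3)


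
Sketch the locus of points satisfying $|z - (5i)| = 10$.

|z - z0| = r describes a circle centered at z0 with radius r
Here z0 = 5i and r = 10
Locus: Circle centered at (0, 5) with radius 10


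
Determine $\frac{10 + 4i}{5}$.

Divisor is real, so divide each part by 5:
= 2 + (4/5)i


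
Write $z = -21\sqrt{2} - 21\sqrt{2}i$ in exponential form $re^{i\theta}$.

r = |z| = sqrt((-21*sqrt(2))^2 + (-21*sqrt(2))^2) = sqrt(882 + 882) = sqrt(1764) = 42
θ = arctan(b/a) = arctan(-29.6985/-29.6985) (quadrant-adjusted) = 225° = 5π/4
z = 42e^(i*5π/4)


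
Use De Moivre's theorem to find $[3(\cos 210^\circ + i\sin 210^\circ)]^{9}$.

By De Moivre: z^n = r^n(cos(nθ) + i sin(nθ))
= 3^9(cos(9*210°) + i sin(9*210°))
= 19683(cos 90° + i sin 90°)
= 19683i


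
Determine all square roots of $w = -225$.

|w| = 225, arg(w) = 180°
Root modulus = 225^(1/2) = 15
Root arguments: θ_k = (180° + 360°k)/2 for k = 0, 1, ..., 1
Roots: 15i, -15i


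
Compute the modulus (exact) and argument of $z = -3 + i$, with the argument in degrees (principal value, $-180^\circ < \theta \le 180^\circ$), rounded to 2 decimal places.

|z| = sqrt((-3)^2 + 1^2) = sqrt(10)
arg(z) = arctan(b/a) = arctan(1/-3) (quadrant-adjusted) = 161.57°


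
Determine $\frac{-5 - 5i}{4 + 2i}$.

Multiply numerator and denominator by conjugate (4 - 2i):
= (-5 - 5i)(4 - 2i) / (4^2 + 2^2)
= (-30 - 10i) / 20
Divide through by 10: (-3 - i) / 2
= -3/2 - (1/2)i


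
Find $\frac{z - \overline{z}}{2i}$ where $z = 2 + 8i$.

z - conjugate(z) = 2bi
(z - conjugate(z))/(2i) = 2bi/(2i) = b = 8


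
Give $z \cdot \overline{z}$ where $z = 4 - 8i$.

z * conjugate(z) = |z|^2 = a^2 + b^2
= 4^2 + (-8)^2 = 80


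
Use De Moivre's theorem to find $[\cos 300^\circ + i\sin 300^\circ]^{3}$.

By De Moivre: z^n = r^n(cos(nθ) + i sin(nθ))
= 1^3(cos(3*300°) + i sin(3*300°))
= 1(cos 180° + i sin 180°)
= -1


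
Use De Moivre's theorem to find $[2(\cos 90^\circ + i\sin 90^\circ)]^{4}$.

By De Moivre: z^n = r^n(cos(nθ) + i sin(nθ))
= 2^4(cos(4*90°) + i sin(4*90°))
= 16(cos 0° + i sin 0°)
= 16


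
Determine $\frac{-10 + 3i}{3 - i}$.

Multiply numerator and denominator by conjugate (3 + i):
= (-10 + 3i)(3 + i) / (3^2 + (-1)^2)
= (-33 - i) / 10
= -33/10 - (1/10)i


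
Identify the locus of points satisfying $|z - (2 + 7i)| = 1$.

|z - z0| = r describes a circle centered at z0 with radius r
Here z0 = 2 + 7i and r = 1
Locus: Circle centered at (2, 7) with radius 1


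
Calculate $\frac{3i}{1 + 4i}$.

Multiply numerator and denominator by conjugate (1 - 4i):
= (3i)(1 - 4i) / (1^2 + 4^2)
= (12 + 3i) / 17
= 12/17 + (3/17)i


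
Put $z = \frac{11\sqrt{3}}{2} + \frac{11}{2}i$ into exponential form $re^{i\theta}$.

r = |z| = sqrt((11*sqrt(3)/2)^2 + (11/2)^2) = sqrt(363/4 + 121/4) = sqrt(121) = 11
θ = arctan(b/a) = arctan(5.5/9.5263) (quadrant-adjusted) = 30° = π/6
z = 11e^(i*π/6)


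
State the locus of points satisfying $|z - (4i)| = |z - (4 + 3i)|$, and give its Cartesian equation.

|z - z1| = |z - z2| means z is equidistant from z1 and z2,
i.e. the perpendicular bisector of the segment from (0, 4) to (4, 3) (midpoint (2, 7/2)).
With z = x + yi, square both sides:
(x - 0)^2 + (y - 4)^2 = (x - 4)^2 + (y - 3)^2
The x^2 and y^2 terms cancel: 8x + (-2)y = 25 - 16 = 9
Simplify: 8x - 2y = 9
Locus: Perpendicular bisector of the segment from (0, 4) to (4, 3): the line 8x - 2y = 9


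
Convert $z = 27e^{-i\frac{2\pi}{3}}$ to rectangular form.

a = r cos θ = 27 * -1/2 = -27/2
b = r sin θ = 27 * -sqrt(3)/2 = -27*sqrt(3)/2
z = -27/2 - (27*sqrt(3)/2)i


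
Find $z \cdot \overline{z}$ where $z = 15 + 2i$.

z * conjugate(z) = |z|^2 = a^2 + b^2
= 15^2 + 2^2 = 229


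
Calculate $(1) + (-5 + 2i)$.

(1 + (-5)) + (0 + 2)i = -4 + 2i


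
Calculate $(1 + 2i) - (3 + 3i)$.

(1 - 3) + (2 - 3)i = -2 - i


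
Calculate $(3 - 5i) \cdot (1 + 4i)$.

(a1*a2 - b1*b2) + (a1*b2 + b1*a2)i
= (3 - (-20)) + (12 + (-5))i
= 23 + 7i


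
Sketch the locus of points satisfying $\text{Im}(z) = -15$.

Im(z) = y where z = x + yi; the equation y = -15 is satisfied by all points with that y-coordinate
Locus: Horizontal line y = -15


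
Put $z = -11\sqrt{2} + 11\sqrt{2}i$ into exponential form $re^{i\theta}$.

r = |z| = sqrt((-11*sqrt(2))^2 + (11*sqrt(2))^2) = sqrt(242 + 242) = sqrt(484) = 22
θ = arctan(b/a) = arctan(15.5563/-15.5563) (quadrant-adjusted) = 135° = 3π/4
z = 22e^(i*3π/4)


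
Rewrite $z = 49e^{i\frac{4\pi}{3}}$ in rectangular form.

a = r cos θ = 49 * -1/2 = -49/2
b = r sin θ = 49 * -sqrt(3)/2 = -49*sqrt(3)/2
z = -49/2 - (49*sqrt(3)/2)i


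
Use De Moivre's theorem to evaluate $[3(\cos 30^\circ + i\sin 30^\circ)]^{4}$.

By De Moivre: z^n = r^n(cos(nθ) + i sin(nθ))
= 3^4(cos(4*30°) + i sin(4*30°))
= 81(cos 120° + i sin 120°)
= -81/2 + (81*sqrt(3)/2)i


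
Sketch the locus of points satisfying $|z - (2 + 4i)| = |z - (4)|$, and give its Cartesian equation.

|z - z1| = |z - z2| means z is equidistant from z1 and z2,
i.e. the perpendicular bisector of the segment from (2, 4) to (4, 0) (midpoint (3, 2)).
With z = x + yi, square both sides:
(x - 2)^2 + (y - 4)^2 = (x - 4)^2 + (y - 0)^2
The x^2 and y^2 terms cancel: 4x + (-8)y = 16 - 20 = -4
Simplify: x - 2y = -1
Locus: Perpendicular bisector of the segment from (2, 4) to (4, 0): the line x - 2y = -1


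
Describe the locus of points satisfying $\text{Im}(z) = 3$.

Im(z) = y where z = x + yi; the equation y = 3 is satisfied by all points with that y-coordinate
Locus: Horizontal line y = 3


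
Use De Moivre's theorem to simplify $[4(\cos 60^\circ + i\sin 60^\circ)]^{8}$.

By De Moivre: z^n = r^n(cos(nθ) + i sin(nθ))
= 4^8(cos(8*60°) + i sin(8*60°))
= 65536(cos 120° + i sin 120°)
= -32768 + 32768*sqrt(3)i


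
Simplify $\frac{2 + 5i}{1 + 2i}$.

Multiply numerator and denominator by conjugate (1 - 2i):
= (2 + 5i)(1 - 2i) / (1^2 + 2^2)
= (12 + i) / 5
= 12/5 + (1/5)i


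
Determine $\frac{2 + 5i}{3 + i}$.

Multiply numerator and denominator by conjugate (3 - i):
= (2 + 5i)(3 - i) / (3^2 + 1^2)
= (11 + 13i) / 10
= 11/10 + (13/10)i


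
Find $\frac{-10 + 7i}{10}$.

Divisor is real, so divide each part by 10:
= -1 + (7/10)i


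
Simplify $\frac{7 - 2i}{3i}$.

Multiply numerator and denominator by conjugate (-3i):
= (7 - 2i)(-3i) / (0^2 + 3^2)
= (-6 - 21i) / 9
Divide through by 3: (-2 - 7i) / 3
= -2/3 - (7/3)i


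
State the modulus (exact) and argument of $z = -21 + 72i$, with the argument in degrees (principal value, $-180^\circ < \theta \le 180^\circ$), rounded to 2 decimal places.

|z| = sqrt((-21)^2 + 72^2) = 75
arg(z) = arctan(b/a) = arctan(72/-21) (quadrant-adjusted) = 106.26°


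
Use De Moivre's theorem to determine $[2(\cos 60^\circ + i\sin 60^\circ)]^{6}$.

By De Moivre: z^n = r^n(cos(nθ) + i sin(nθ))
= 2^6(cos(6*60°) + i sin(6*60°))
= 64(cos 0° + i sin 0°)
= 64


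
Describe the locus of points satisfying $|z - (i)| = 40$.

|z - z0| = r describes a circle centered at z0 with radius r
Here z0 = i and r = 40
Locus: Circle centered at (0, 1) with radius 40


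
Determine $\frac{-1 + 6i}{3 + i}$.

Multiply numerator and denominator by conjugate (3 - i):
= (-1 + 6i)(3 - i) / (3^2 + 1^2)
= (3 + 19i) / 10
= 3/10 + (19/10)i


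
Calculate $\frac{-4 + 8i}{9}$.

Divisor is real, so divide each part by 9:
= -4/9 + (8/9)i


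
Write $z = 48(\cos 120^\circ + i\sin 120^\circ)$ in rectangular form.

a = r cos θ = 48 * -1/2 = -24
b = r sin θ = 48 * sqrt(3)/2 = 24*sqrt(3)
z = -24 + 24*sqrt(3)i


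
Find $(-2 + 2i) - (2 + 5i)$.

(-2 - 2) + (2 - 5)i = -4 - 3i


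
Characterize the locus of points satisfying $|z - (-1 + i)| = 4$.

|z - z0| = r describes a circle centered at z0 with radius r
Here z0 = -1 + i and r = 4
Locus: Circle centered at (-1, 1) with radius 4


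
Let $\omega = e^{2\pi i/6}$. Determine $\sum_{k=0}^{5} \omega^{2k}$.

Let ζ = ω^2 = e^(2πi·2/6). Since 6 ∤ 2, ζ ≠ 1.
Sum = Σ_{k=0}^{5} ζ^k = (ζ^6 - 1)/(ζ - 1) = (ω^{2·6} - 1)/(ζ - 1) = (1 - 1)/(ζ - 1) = 0


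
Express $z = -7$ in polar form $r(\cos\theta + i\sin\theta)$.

r = |z| = sqrt(a^2 + b^2) = sqrt((-7)^2 + (0)^2) = sqrt(49 + 0) = sqrt(49) = 7
b = 0 and a < 0, so z lies on the negative real axis: θ = 180°
z = 7(cos 180° + i sin 180°)


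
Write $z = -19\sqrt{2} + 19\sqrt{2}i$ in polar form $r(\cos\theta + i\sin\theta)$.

r = |z| = sqrt(a^2 + b^2) = sqrt((-19*sqrt(2))^2 + (19*sqrt(2))^2) = sqrt(722 + 722) = sqrt(1444) = 38
θ = arctan(b/a) = arctan(26.8701/-26.8701) (quadrant-adjusted) = 135°
z = 38(cos 135° + i sin 135°)


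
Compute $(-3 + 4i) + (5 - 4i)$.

(-3 + 5) + (4 + (-4))i = 2


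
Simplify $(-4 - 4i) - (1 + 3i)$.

(-4 - 1) + (-4 - 3)i = -5 - 7i


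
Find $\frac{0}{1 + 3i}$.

Multiply numerator and denominator by conjugate (1 - 3i):
= (0)(1 - 3i) / (1^2 + 3^2)
= (0) / 10
= 0


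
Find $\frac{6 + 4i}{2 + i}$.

Multiply numerator and denominator by conjugate (2 - i):
= (6 + 4i)(2 - i) / (2^2 + 1^2)
= (16 + 2i) / 5
= 16/5 + (2/5)i


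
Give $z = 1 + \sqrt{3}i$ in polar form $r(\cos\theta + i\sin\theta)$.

r = |z| = sqrt(a^2 + b^2) = sqrt((1)^2 + (sqrt(3))^2) = sqrt(1 + 3) = sqrt(4) = 2
θ = arctan(b/a) = arctan(1.7321/1) (quadrant-adjusted) = 60°
z = 2(cos 60° + i sin 60°)


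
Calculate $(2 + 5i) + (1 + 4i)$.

(2 + 1) + (5 + 4)i = 3 + 9i


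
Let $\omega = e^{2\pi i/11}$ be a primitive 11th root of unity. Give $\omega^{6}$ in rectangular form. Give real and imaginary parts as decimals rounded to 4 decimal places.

ω^6 = e^(2πi·6/11) = e^(i·12π/11)
= cos(12π/11) + i sin(12π/11)
= -0.9595 - 0.2817i


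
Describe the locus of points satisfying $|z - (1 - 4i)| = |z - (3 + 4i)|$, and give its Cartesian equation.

|z - z1| = |z - z2| means z is equidistant from z1 and z2,
i.e. the perpendicular bisector of the segment from (1, -4) to (3, 4) (midpoint (2, 0)).
With z = x + yi, square both sides:
(x - 1)^2 + (y - (-4))^2 = (x - 3)^2 + (y - 4)^2
The x^2 and y^2 terms cancel: 4x + 16y = 25 - 17 = 8
Simplify: x + 4y = 2
Locus: Perpendicular bisector of the segment from (1, -4) to (3, 4): the line x + 4y = 2


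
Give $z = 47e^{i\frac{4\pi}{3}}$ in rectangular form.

a = r cos θ = 47 * -1/2 = -47/2
b = r sin θ = 47 * -sqrt(3)/2 = -47*sqrt(3)/2
z = -47/2 - (47*sqrt(3)/2)i


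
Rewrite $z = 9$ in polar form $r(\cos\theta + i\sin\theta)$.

r = |z| = sqrt(a^2 + b^2) = sqrt((9)^2 + (0)^2) = sqrt(81 + 0) = sqrt(81) = 9
b = 0 and a > 0, so z lies on the positive real axis: θ = 0°
z = 9(cos 0° + i sin 0°)


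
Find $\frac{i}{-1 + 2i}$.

Multiply numerator and denominator by conjugate (-1 - 2i):
= (i)(-1 - 2i) / ((-1)^2 + 2^2)
= (2 - i) / 5
= 2/5 - (1/5)i


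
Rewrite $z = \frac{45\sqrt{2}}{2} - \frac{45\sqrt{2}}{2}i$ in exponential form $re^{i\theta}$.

r = |z| = sqrt((45*sqrt(2)/2)^2 + (-45*sqrt(2)/2)^2) = sqrt(2025/2 + 2025/2) = sqrt(2025) = 45
θ = arctan(b/a) = arctan(-31.8198/31.8198) (quadrant-adjusted) = -45° = -π/4
z = 45e^(-i*π/4)


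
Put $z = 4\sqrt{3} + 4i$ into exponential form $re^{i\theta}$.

r = |z| = sqrt((4*sqrt(3))^2 + (4)^2) = sqrt(48 + 16) = sqrt(64) = 8
θ = arctan(b/a) = arctan(4/6.9282) (quadrant-adjusted) = 30° = π/6
z = 8e^(i*π/6)


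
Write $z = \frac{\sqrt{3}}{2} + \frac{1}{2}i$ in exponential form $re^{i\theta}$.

r = |z| = sqrt((sqrt(3)/2)^2 + (1/2)^2) = sqrt(3/4 + 1/4) = sqrt(1) = 1
θ = arctan(b/a) = arctan(0.5/0.866) (quadrant-adjusted) = 30° = π/6
z = 1e^(i*π/6)


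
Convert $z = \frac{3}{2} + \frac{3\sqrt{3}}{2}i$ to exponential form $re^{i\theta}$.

r = |z| = sqrt((3/2)^2 + (3*sqrt(3)/2)^2) = sqrt(9/4 + 27/4) = sqrt(9) = 3
θ = arctan(b/a) = arctan(2.5981/1.5) (quadrant-adjusted) = 60° = π/3
z = 3e^(i*π/3)


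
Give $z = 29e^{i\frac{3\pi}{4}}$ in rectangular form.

a = r cos θ = 29 * -sqrt(2)/2 = -29*sqrt(2)/2
b = r sin θ = 29 * sqrt(2)/2 = 29*sqrt(2)/2
z = -29*sqrt(2)/2 + (29*sqrt(2)/2)i


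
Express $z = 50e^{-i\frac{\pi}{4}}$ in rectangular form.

a = r cos θ = 50 * sqrt(2)/2 = 25*sqrt(2)
b = r sin θ = 50 * -sqrt(2)/2 = -25*sqrt(2)
z = 25*sqrt(2) - 25*sqrt(2)i


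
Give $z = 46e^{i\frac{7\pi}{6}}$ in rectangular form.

a = r cos θ = 46 * -sqrt(3)/2 = -23*sqrt(3)
b = r sin θ = 46 * -1/2 = -23
z = -23*sqrt(3) - 23i


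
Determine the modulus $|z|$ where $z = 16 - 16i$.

|z| = sqrt(a^2 + b^2) = sqrt(16^2 + (-16)^2) = sqrt(512) = sqrt(512)


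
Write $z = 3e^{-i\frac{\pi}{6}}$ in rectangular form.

a = r cos θ = 3 * sqrt(3)/2 = 3*sqrt(3)/2
b = r sin θ = 3 * -1/2 = -3/2
z = 3*sqrt(3)/2 - (3/2)i


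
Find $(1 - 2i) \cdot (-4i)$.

(a1*a2 - b1*b2) + (a1*b2 + b1*a2)i
= (0 - 8) + (-4 + 0)i
= -8 - 4i


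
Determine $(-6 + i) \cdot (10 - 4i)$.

(a1*a2 - b1*b2) + (a1*b2 + b1*a2)i
= (-60 - (-4)) + (24 + 10)i
= -56 + 34i


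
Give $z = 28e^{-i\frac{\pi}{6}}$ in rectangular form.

a = r cos θ = 28 * sqrt(3)/2 = 14*sqrt(3)
b = r sin θ = 28 * -1/2 = -14
z = 14*sqrt(3) - 14i


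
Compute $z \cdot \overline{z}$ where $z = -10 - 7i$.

z * conjugate(z) = |z|^2 = a^2 + b^2
= (-10)^2 + (-7)^2 = 149


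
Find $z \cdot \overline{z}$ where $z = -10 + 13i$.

z * conjugate(z) = |z|^2 = a^2 + b^2
= (-10)^2 + 13^2 = 269


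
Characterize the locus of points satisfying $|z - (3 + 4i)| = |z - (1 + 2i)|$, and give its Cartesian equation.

|z - z1| = |z - z2| means z is equidistant from z1 and z2,
i.e. the perpendicular bisector of the segment from (3, 4) to (1, 2) (midpoint (2, 3)).
With z = x + yi, square both sides:
(x - 3)^2 + (y - 4)^2 = (x - 1)^2 + (y - 2)^2
The x^2 and y^2 terms cancel: -4x + (-4)y = 5 - 25 = -20
Simplify: x + y = 5
Locus: Perpendicular bisector of the segment from (3, 4) to (1, 2): the line x + y = 5


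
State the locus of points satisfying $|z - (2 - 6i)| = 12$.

|z - z0| = r describes a circle centered at z0 with radius r
Here z0 = 2 - 6i and r = 12
Locus: Circle centered at (2, -6) with radius 12


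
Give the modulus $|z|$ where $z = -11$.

|z| = sqrt(a^2 + b^2) = sqrt((-11)^2 + 0^2) = sqrt(121) = 11


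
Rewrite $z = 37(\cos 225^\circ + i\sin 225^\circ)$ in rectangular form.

a = r cos θ = 37 * -sqrt(2)/2 = -37*sqrt(2)/2
b = r sin θ = 37 * -sqrt(2)/2 = -37*sqrt(2)/2
z = -37*sqrt(2)/2 - (37*sqrt(2)/2)i


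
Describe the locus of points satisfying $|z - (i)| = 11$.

|z - z0| = r describes a circle centered at z0 with radius r
Here z0 = i and r = 11
Locus: Circle centered at (0, 1) with radius 11


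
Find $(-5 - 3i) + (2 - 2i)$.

(-5 + 2) + (-3 + (-2))i = -3 - 5i


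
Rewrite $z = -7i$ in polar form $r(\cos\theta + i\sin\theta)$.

r = |z| = sqrt(a^2 + b^2) = sqrt((0)^2 + (-7)^2) = sqrt(0 + 49) = sqrt(49) = 7
a = 0 and b < 0, so z lies on the negative imaginary axis: θ = 270°
z = 7(cos 270° + i sin 270°)


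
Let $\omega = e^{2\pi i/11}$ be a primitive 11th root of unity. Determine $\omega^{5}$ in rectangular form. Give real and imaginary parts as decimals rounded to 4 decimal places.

ω^5 = e^(2πi·5/11) = e^(i·10π/11)
= cos(10π/11) + i sin(10π/11)
= -0.9595 + 0.2817i


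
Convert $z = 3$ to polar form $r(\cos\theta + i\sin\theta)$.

r = |z| = sqrt(a^2 + b^2) = sqrt((3)^2 + (0)^2) = sqrt(9 + 0) = sqrt(9) = 3
b = 0 and a > 0, so z lies on the positive real axis: θ = 0°
z = 3(cos 0° + i sin 0°)


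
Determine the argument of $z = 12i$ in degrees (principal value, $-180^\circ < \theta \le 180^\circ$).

a = 0 and b > 0, so z lies on the positive imaginary axis: θ = 90°


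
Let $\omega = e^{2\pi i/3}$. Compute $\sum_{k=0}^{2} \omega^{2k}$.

Let ζ = ω^2 = e^(2πi·2/3). Since 3 ∤ 2, ζ ≠ 1.
Sum = Σ_{k=0}^{2} ζ^k = (ζ^3 - 1)/(ζ - 1) = (ω^{2·3} - 1)/(ζ - 1) = (1 - 1)/(ζ - 1) = 0


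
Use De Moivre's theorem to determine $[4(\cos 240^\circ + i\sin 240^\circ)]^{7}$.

By De Moivre: z^n = r^n(cos(nθ) + i sin(nθ))
= 4^7(cos(7*240°) + i sin(7*240°))
= 16384(cos 240° + i sin 240°)
= -8192 - 8192*sqrt(3)i


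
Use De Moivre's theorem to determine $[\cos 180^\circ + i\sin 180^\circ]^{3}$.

By De Moivre: z^n = r^n(cos(nθ) + i sin(nθ))
= 1^3(cos(3*180°) + i sin(3*180°))
= 1(cos 180° + i sin 180°)
= -1


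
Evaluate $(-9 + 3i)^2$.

(a + bi)^2 = a^2 - b^2 + 2abi
= (-9)^2 - 3^2 + 2*(-9)*3i
= 72 - 54i


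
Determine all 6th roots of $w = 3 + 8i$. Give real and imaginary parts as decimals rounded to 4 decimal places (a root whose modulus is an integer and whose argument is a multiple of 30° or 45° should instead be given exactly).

|w| = sqrt(73) ≈ 8.544004, arg(w) ≈ 69.443955°
Root modulus = sqrt(73)^(1/6) ≈ 1.429805
Root arguments: θ_k = (arg(w) + 360°k)/6 for k = 0, 1, ..., 5
Compute each root as (root modulus)(cos θ_k + i sin θ_k) using full-precision intermediates, then round to 4 decimal places.
Roots: 1.4007 + 0.2869i, 0.4519 + 1.3565i, -0.9488 + 1.0696i, -1.4007 - 0.2869i, -0.4519 - 1.3565i, 0.9488 - 1.0696i


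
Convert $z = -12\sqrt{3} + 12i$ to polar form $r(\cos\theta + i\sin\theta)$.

r = |z| = sqrt(a^2 + b^2) = sqrt((-12*sqrt(3))^2 + (12)^2) = sqrt(432 + 144) = sqrt(576) = 24
θ = arctan(b/a) = arctan(12/-20.7846) (quadrant-adjusted) = 150°
z = 24(cos 150° + i sin 150°)


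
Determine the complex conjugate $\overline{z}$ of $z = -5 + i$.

If z = a + bi, then conjugate(z) = a - bi
conjugate(-5 + i) = -5 - i


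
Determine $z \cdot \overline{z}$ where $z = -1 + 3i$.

z * conjugate(z) = |z|^2 = a^2 + b^2
= (-1)^2 + 3^2 = 10


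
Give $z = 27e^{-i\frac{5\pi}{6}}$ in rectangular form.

a = r cos θ = 27 * -sqrt(3)/2 = -27*sqrt(3)/2
b = r sin θ = 27 * -1/2 = -27/2
z = -27*sqrt(3)/2 - (27/2)i


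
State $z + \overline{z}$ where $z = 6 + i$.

z + conjugate(z) = (a + bi) + (a - bi) = 2a
= 2 * 6 = 12


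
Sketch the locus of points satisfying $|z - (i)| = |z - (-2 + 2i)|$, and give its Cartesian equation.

|z - z1| = |z - z2| means z is equidistant from z1 and z2,
i.e. the perpendicular bisector of the segment from (0, 1) to (-2, 2) (midpoint (-1, 3/2)).
With z = x + yi, square both sides:
(x - 0)^2 + (y - 1)^2 = (x - (-2))^2 + (y - 2)^2
The x^2 and y^2 terms cancel: -4x + 2y = 8 - 1 = 7
Simplify: 4x - 2y = -7
Locus: Perpendicular bisector of the segment from (0, 1) to (-2, 2): the line 4x - 2y = -7


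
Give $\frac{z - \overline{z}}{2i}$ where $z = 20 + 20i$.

z - conjugate(z) = 2bi
(z - conjugate(z))/(2i) = 2bi/(2i) = b = 20


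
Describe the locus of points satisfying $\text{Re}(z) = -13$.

Re(z) = x where z = x + yi; the equation x = -13 is satisfied by all points with that x-coordinate
Locus: Vertical line x = -13


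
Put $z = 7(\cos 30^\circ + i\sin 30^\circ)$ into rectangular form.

a = r cos θ = 7 * sqrt(3)/2 = 7*sqrt(3)/2
b = r sin θ = 7 * 1/2 = 7/2
z = 7*sqrt(3)/2 + (7/2)i


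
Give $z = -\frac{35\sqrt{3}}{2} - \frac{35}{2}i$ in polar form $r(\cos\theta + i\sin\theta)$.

r = |z| = sqrt(a^2 + b^2) = sqrt((-35*sqrt(3)/2)^2 + (-35/2)^2) = sqrt(3675/4 + 1225/4) = sqrt(1225) = 35
θ = arctan(b/a) = arctan(-17.5/-30.3109) (quadrant-adjusted) = 210°
z = 35(cos 210° + i sin 210°)


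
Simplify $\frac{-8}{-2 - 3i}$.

Multiply numerator and denominator by conjugate (-2 + 3i):
= (-8)(-2 + 3i) / ((-2)^2 + (-3)^2)
= (16 - 24i) / 13
= 16/13 - (24/13)i


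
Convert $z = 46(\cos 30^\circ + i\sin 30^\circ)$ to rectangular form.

a = r cos θ = 46 * sqrt(3)/2 = 23*sqrt(3)
b = r sin θ = 46 * 1/2 = 23
z = 23*sqrt(3) + 23i


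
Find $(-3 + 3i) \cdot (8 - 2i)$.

(a1*a2 - b1*b2) + (a1*b2 + b1*a2)i
= (-24 - (-6)) + (6 + 24)i
= -18 + 30i


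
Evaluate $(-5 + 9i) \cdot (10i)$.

(a1*a2 - b1*b2) + (a1*b2 + b1*a2)i
= (0 - 90) + (-50 + 0)i
= -90 - 50i


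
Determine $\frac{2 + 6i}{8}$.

Divisor is real, so divide each part by 8:
= 1/4 + (3/4)i


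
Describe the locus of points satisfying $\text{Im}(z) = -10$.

Im(z) = y where z = x + yi; the equation y = -10 is satisfied by all points with that y-coordinate
Locus: Horizontal line y = -10


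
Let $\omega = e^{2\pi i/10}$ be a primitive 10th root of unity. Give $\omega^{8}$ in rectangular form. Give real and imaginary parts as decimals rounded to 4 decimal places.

ω^8 = e^(2πi·8/10) = e^(i·8π/5)
= cos(8π/5) + i sin(8π/5)
= 0.3090 - 0.9511i


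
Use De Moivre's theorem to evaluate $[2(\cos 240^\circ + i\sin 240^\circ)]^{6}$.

By De Moivre: z^n = r^n(cos(nθ) + i sin(nθ))
= 2^6(cos(6*240°) + i sin(6*240°))
= 64(cos 0° + i sin 0°)
= 64


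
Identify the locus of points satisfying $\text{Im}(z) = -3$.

Im(z) = y where z = x + yi; the equation y = -3 is satisfied by all points with that y-coordinate
Locus: Horizontal line y = -3


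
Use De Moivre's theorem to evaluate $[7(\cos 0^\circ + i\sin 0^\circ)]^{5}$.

By De Moivre: z^n = r^n(cos(nθ) + i sin(nθ))
= 7^5(cos(5*0°) + i sin(5*0°))
= 16807(cos 0° + i sin 0°)
= 16807


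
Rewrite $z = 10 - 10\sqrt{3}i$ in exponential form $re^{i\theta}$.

r = |z| = sqrt((10)^2 + (-10*sqrt(3))^2) = sqrt(100 + 300) = sqrt(400) = 20
θ = arctan(b/a) = arctan(-17.3205/10) (quadrant-adjusted) = -60° = -π/3
z = 20e^(-i*π/3)


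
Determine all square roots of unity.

ω_k = e^(2πik/2) = cos(2πk/2) + i sin(2πk/2) for k = 0, 1, ..., 1
Roots: 1, -1


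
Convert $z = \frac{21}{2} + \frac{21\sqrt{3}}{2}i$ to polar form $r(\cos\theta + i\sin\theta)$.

r = |z| = sqrt(a^2 + b^2) = sqrt((21/2)^2 + (21*sqrt(3)/2)^2) = sqrt(441/4 + 1323/4) = sqrt(441) = 21
θ = arctan(b/a) = arctan(18.1865/10.5) (quadrant-adjusted) = 60°
z = 21(cos 60° + i sin 60°)


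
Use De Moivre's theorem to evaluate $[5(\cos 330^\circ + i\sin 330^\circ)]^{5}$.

By De Moivre: z^n = r^n(cos(nθ) + i sin(nθ))
= 5^5(cos(5*330°) + i sin(5*330°))
= 3125(cos 210° + i sin 210°)
= -3125*sqrt(3)/2 - (3125/2)i


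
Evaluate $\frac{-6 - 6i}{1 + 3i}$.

Multiply numerator and denominator by conjugate (1 - 3i):
= (-6 - 6i)(1 - 3i) / (1^2 + 3^2)
= (-24 + 12i) / 10
Divide through by 2: (-12 + 6i) / 5
= -12/5 + (6/5)i


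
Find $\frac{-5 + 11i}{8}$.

Divisor is real, so divide each part by 8:
= -5/8 + (11/8)i


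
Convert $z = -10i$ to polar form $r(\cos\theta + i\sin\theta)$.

r = |z| = sqrt(a^2 + b^2) = sqrt((0)^2 + (-10)^2) = sqrt(0 + 100) = sqrt(100) = 10
a = 0 and b < 0, so z lies on the negative imaginary axis: θ = 270°
z = 10(cos 270° + i sin 270°)


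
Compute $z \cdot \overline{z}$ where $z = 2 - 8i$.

z * conjugate(z) = |z|^2 = a^2 + b^2
= 2^2 + (-8)^2 = 68


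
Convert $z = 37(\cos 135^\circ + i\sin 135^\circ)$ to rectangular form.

a = r cos θ = 37 * -sqrt(2)/2 = -37*sqrt(2)/2
b = r sin θ = 37 * sqrt(2)/2 = 37*sqrt(2)/2
z = -37*sqrt(2)/2 + (37*sqrt(2)/2)i


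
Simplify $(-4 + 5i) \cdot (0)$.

(a1*a2 - b1*b2) + (a1*b2 + b1*a2)i
= (0 - 0) + (0 + 0)i
= 0


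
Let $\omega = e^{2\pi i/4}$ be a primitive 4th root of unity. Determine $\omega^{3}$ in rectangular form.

ω^3 = e^(2πi·3/4) = e^(i·3π/2)
= cos(3π/2) + i sin(3π/2)
= -i


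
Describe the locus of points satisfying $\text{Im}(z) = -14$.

Im(z) = y where z = x + yi; the equation y = -14 is satisfied by all points with that y-coordinate
Locus: Horizontal line y = -14


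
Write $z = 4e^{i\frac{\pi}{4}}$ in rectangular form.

a = r cos θ = 4 * sqrt(2)/2 = 2*sqrt(2)
b = r sin θ = 4 * sqrt(2)/2 = 2*sqrt(2)
z = 2*sqrt(2) + 2*sqrt(2)i


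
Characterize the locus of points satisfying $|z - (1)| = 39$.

|z - z0| = r describes a circle centered at z0 with radius r
Here z0 = 1 and r = 39
Locus: Circle centered at (1, 0) with radius 39


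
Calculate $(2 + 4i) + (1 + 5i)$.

(2 + 1) + (4 + 5)i = 3 + 9i


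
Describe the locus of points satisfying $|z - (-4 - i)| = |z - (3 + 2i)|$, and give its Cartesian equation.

|z - z1| = |z - z2| means z is equidistant from z1 and z2,
i.e. the perpendicular bisector of the segment from (-4, -1) to (3, 2) (midpoint (-1/2, 1/2)).
With z = x + yi, square both sides:
(x - (-4))^2 + (y - (-1))^2 = (x - 3)^2 + (y - 2)^2
The x^2 and y^2 terms cancel: 14x + 6y = 13 - 17 = -4
Simplify: 7x + 3y = -2
Locus: Perpendicular bisector of the segment from (-4, -1) to (3, 2): the line 7x + 3y = -2


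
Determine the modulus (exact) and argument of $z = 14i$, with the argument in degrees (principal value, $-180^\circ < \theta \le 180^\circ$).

|z| = sqrt(0^2 + 14^2) = 14
a = 0 and b > 0, so z lies on the positive imaginary axis: arg(z) = 90°


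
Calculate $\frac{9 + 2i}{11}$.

Divisor is real, so divide each part by 11:
= 9/11 + (2/11)i


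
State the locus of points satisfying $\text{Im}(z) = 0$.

Im(z) = y where z = x + yi; the equation y = 0 is satisfied by all points with that y-coordinate
Locus: Horizontal line y = 0


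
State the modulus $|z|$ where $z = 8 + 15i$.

|z| = sqrt(a^2 + b^2) = sqrt(8^2 + 15^2) = sqrt(289) = 17


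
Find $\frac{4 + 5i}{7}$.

Divisor is real, so divide each part by 7:
= 4/7 + (5/7)i


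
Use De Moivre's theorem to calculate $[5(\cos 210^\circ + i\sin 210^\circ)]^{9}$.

By De Moivre: z^n = r^n(cos(nθ) + i sin(nθ))
= 5^9(cos(9*210°) + i sin(9*210°))
= 1953125(cos 90° + i sin 90°)
= 1953125i


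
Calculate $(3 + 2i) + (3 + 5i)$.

(3 + 3) + (2 + 5)i = 6 + 7i


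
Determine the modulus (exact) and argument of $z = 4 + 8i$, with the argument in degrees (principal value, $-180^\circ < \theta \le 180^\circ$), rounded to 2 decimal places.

|z| = sqrt(4^2 + 8^2) = sqrt(80)
arg(z) = arctan(b/a) = arctan(8/4) (quadrant-adjusted) = 63.43°


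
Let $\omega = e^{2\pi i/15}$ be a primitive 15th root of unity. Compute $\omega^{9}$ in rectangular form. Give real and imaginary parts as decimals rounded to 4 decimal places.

ω^9 = e^(2πi·9/15) = e^(i·6π/5)
= cos(6π/5) + i sin(6π/5)
= -0.8090 - 0.5878i


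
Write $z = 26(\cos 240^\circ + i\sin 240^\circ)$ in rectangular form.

a = r cos θ = 26 * -1/2 = -13
b = r sin θ = 26 * -sqrt(3)/2 = -13*sqrt(3)
z = -13 - 13*sqrt(3)i


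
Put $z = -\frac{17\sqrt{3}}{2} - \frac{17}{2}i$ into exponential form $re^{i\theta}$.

r = |z| = sqrt((-17*sqrt(3)/2)^2 + (-17/2)^2) = sqrt(867/4 + 289/4) = sqrt(289) = 17
θ = arctan(b/a) = arctan(-8.5/-14.7224) (quadrant-adjusted) = -150° = -5π/6
z = 17e^(-i*5π/6)


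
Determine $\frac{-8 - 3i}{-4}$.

Divisor is real, so divide each part by -4:
= 2 + (3/4)i


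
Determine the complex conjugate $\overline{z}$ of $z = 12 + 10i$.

If z = a + bi, then conjugate(z) = a - bi
conjugate(12 + 10i) = 12 - 10i


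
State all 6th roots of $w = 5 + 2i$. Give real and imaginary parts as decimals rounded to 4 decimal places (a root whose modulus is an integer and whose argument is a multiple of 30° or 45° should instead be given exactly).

|w| = sqrt(29) ≈ 5.385165, arg(w) ≈ 21.801409°
Root modulus = sqrt(29)^(1/6) ≈ 1.323935
Root arguments: θ_k = (arg(w) + 360°k)/6 for k = 0, 1, ..., 5
Compute each root as (root modulus)(cos θ_k + i sin θ_k) using full-precision intermediates, then round to 4 decimal places.
Roots: 1.3213 + 0.0839i, 0.5880 + 1.1862i, -0.7333 + 1.1023i, -1.3213 - 0.0839i, -0.5880 - 1.1862i, 0.7333 - 1.1023i


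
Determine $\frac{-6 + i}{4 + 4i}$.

Multiply numerator and denominator by conjugate (4 - 4i):
= (-6 + i)(4 - 4i) / (4^2 + 4^2)
= (-20 + 28i) / 32
Divide through by 4: (-5 + 7i) / 8
= -5/8 + (7/8)i


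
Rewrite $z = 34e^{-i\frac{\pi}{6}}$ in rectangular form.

a = r cos θ = 34 * sqrt(3)/2 = 17*sqrt(3)
b = r sin θ = 34 * -1/2 = -17
z = 17*sqrt(3) - 17i


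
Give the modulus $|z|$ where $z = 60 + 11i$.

|z| = sqrt(a^2 + b^2) = sqrt(60^2 + 11^2) = sqrt(3721) = 61


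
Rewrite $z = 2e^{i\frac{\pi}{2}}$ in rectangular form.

a = r cos θ = 2 * 0 = 0
b = r sin θ = 2 * 1 = 2
z = 2i


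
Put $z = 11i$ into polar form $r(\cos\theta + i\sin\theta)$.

r = |z| = sqrt(a^2 + b^2) = sqrt((0)^2 + (11)^2) = sqrt(0 + 121) = sqrt(121) = 11
a = 0 and b > 0, so z lies on the positive imaginary axis: θ = 90°
z = 11(cos 90° + i sin 90°)


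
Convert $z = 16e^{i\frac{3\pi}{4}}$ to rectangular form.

a = r cos θ = 16 * -sqrt(2)/2 = -8*sqrt(2)
b = r sin θ = 16 * sqrt(2)/2 = 8*sqrt(2)
z = -8*sqrt(2) + 8*sqrt(2)i


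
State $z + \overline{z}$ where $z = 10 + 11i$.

z + conjugate(z) = (a + bi) + (a - bi) = 2a
= 2 * 10 = 20


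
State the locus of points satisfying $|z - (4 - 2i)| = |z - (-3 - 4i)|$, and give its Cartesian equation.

|z - z1| = |z - z2| means z is equidistant from z1 and z2,
i.e. the perpendicular bisector of the segment from (4, -2) to (-3, -4) (midpoint (1/2, -3)).
With z = x + yi, square both sides:
(x - 4)^2 + (y - (-2))^2 = (x - (-3))^2 + (y - (-4))^2
The x^2 and y^2 terms cancel: -14x + (-4)y = 25 - 20 = 5
Simplify: 14x + 4y = -5
Locus: Perpendicular bisector of the segment from (4, -2) to (-3, -4): the line 14x + 4y = -5


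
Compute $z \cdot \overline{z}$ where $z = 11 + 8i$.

z * conjugate(z) = |z|^2 = a^2 + b^2
= 11^2 + 8^2 = 185


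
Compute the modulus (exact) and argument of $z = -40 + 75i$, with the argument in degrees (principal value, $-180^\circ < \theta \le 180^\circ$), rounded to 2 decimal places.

|z| = sqrt((-40)^2 + 75^2) = 85
arg(z) = arctan(b/a) = arctan(75/-40) (quadrant-adjusted) = 118.07°


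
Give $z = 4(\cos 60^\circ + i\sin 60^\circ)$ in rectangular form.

a = r cos θ = 4 * 1/2 = 2
b = r sin θ = 4 * sqrt(3)/2 = 2*sqrt(3)
z = 2 + 2*sqrt(3)i
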